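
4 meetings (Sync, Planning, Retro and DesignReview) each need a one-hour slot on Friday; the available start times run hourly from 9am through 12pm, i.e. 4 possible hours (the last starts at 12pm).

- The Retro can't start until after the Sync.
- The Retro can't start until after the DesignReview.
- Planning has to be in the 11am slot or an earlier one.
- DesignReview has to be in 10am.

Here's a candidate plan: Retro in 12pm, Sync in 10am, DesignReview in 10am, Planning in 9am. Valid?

DesignReview has to be in 10am — holds.
The Retro can't start until after the Sync — holds.
Planning has to be in the 11am slot or an earlier one — holds.
The Retro can't start until after the DesignReview — holds.

Yes, all constraints hold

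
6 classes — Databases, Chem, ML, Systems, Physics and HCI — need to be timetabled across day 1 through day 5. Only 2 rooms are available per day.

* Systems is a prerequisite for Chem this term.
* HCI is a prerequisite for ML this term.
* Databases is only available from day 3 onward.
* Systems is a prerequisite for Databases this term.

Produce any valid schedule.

Chem=day 2, ML=day 2, Databases=day 3, Systems=day 1, HCI=day 1, Physics=day 3

Checking: Systems(day 1) before Chem(day 2); Systems(day 1) before Databases(day 3); HCI(day 1) before ML(day 2); Databases=day 3 in [day 3,day 5]; max 2 per day (cap 2).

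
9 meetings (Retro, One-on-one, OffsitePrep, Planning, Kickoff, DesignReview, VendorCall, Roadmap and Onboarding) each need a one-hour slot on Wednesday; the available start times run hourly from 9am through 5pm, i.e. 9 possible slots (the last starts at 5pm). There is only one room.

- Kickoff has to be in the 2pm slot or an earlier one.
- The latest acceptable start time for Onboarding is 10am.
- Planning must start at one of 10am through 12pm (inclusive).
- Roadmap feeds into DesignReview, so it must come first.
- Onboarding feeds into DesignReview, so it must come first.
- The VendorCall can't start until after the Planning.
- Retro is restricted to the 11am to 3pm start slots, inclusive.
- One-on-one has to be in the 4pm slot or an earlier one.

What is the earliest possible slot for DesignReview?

11am

Precedence pushes DesignReview to at least 10am.
DesignReview at 11am is achievable: VendorCall=4pm, Roadmap=10am, OffsitePrep=5pm, DesignReview=11am, One-on-one=3pm, Kickoff=2pm, Retro=1pm, Planning=12pm, Onboarding=9am.
Nothing earlier works — the capacity limit rule out every slot before 11am.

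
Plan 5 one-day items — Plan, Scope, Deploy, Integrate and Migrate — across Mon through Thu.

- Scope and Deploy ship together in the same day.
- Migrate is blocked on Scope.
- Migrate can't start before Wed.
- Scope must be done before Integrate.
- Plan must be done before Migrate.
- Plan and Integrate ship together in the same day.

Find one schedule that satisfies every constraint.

Integrate -> Tue; Scope -> Mon; Migrate -> Wed; Plan -> Tue; Deploy -> Mon

Checking: Plan(Tue) before Migrate(Wed); Scope(Mon) before Migrate(Wed); Scope(Mon) before Integrate(Tue); Scope = Deploy = Mon; Plan = Integrate = Tue; Migrate=Wed in [Wed,Thu].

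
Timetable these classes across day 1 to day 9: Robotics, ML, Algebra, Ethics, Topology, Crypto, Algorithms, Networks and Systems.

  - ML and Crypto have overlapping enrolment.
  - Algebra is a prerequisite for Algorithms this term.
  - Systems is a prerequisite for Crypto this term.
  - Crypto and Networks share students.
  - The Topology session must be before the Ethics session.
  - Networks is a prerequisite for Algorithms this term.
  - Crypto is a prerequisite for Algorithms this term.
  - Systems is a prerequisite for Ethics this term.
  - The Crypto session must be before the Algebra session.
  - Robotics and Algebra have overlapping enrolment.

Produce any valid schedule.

Systems=day 1; Networks=day 1; Crypto=day 2; Ethics=day 2; Algorithms=day 4; Topology=day 1; ML=day 1; Algebra=day 3; Robotics=day 1

Checking: Algebra(day 3) before Algorithms(day 4); Systems(day 1) before Crypto(day 2); Systems(day 1) before Ethics(day 2); Crypto(day 2) before Algorithms(day 4); Crypto(day 2) before Algebra(day 3); Networks(day 1) before Algorithms(day 4); Topology(day 1) before Ethics(day 2); ML(day 1) != Crypto(day 2); Crypto(day 2) != Networks(day 1); Robotics(day 1) != Algebra(day 3).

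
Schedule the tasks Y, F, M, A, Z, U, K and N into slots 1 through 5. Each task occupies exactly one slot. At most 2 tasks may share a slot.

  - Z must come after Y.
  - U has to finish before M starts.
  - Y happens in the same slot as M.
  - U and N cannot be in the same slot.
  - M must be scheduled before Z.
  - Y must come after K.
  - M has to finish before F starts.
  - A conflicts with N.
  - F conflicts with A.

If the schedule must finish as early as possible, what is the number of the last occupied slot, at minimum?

The precedence chain requires at least 3 distinct slots.
With at most 2 per slot and 8 tasks, at least 4 slots are needed.
4 works (last occupied slot: 4): for example N -> 4; F -> 4; Y -> 2; K -> 1; A -> 3; Z -> 3; U -> 1; M -> 2.

slot 4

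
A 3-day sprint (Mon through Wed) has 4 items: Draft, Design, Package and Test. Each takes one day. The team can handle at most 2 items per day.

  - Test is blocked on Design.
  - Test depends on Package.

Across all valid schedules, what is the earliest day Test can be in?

Tue

Precedence pushes Test to at least Tue.
Test at Tue is achievable: Test in Tue, Design in Mon, Package in Mon, Draft in Tue.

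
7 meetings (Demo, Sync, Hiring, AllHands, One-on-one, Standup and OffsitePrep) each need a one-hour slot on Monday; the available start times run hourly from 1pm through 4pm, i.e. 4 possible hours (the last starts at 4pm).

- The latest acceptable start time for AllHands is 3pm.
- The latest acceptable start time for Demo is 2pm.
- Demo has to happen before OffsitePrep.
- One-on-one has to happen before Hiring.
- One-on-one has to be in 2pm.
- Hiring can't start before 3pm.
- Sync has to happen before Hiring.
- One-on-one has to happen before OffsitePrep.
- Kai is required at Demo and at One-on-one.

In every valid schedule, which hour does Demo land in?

1pm

Demo's window is 1pm–2pm.
One-on-one is fixed at 2pm, and Demo can't share a hour with One-on-one.
So Demo must be 1pm.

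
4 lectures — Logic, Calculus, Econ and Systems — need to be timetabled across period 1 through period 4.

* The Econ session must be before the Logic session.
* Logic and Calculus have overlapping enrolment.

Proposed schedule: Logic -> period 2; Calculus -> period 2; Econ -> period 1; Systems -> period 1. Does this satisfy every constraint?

Logic and Calculus have overlapping enrolment — violated.
The Econ session must be before the Logic session — holds.

No — it violates: Logic and Calculus have overlapping enrolment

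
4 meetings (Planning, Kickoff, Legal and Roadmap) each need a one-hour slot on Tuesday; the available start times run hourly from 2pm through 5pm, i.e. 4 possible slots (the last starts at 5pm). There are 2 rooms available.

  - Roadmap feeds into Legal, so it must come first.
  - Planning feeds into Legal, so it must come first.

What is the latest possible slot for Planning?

Downstream work caps Planning at 4pm.
Planning at 4pm is achievable: Kickoff -> 2pm, Legal -> 5pm, Roadmap -> 2pm, Planning -> 4pm.

4pm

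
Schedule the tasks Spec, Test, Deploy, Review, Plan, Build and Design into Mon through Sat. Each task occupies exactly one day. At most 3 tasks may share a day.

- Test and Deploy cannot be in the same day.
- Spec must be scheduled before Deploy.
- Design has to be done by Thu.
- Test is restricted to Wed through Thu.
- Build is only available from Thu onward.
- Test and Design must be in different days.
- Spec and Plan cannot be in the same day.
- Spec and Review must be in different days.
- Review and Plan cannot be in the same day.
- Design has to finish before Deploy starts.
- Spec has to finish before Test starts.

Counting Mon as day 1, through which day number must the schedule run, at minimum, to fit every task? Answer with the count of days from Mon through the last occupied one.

4 days

The precedence chain requires at least 2 distinct days.
With at most 3 per day and 7 tasks, at least 3 days are needed.
Build can't be placed before Thu — that is day 4 counting from Mon — so the schedule must run through at least 4 days.
4 works (last occupied day: Thu): for example Spec in Mon, Build in Thu, Plan in Wed, Test in Wed, Deploy in Tue, Review in Tue, Design in Mon.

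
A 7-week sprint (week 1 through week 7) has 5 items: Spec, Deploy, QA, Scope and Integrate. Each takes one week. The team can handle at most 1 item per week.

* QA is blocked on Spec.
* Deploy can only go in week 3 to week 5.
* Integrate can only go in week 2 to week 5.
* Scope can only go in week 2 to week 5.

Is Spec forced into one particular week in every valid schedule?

No

Spec can be week 1 (e.g. Deploy -> week 3; QA -> week 5; Integrate -> week 4; Spec -> week 1; Scope -> week 2) or week 2 (e.g. Integrate in week 5, Scope in week 4, Spec in week 2, Deploy in week 3, QA in week 6).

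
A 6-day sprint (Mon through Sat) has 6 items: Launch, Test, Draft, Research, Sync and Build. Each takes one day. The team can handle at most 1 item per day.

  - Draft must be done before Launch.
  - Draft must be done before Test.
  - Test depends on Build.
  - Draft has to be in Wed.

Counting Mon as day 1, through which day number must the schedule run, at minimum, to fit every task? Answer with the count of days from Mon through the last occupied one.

The precedence chain requires at least 2 distinct days.
With at most 1 per day and 6 tasks, at least 6 days are needed.
Propagating the time windows through the other constraints, Launch can't land before Thu — that is day 4 counting from Mon — so the schedule must run through at least 4 days.
6 works (last occupied day: Sat): for example Draft -> Wed; Sync -> Sat; Launch -> Fri; Build -> Mon; Test -> Thu; Research -> Tue.

6 days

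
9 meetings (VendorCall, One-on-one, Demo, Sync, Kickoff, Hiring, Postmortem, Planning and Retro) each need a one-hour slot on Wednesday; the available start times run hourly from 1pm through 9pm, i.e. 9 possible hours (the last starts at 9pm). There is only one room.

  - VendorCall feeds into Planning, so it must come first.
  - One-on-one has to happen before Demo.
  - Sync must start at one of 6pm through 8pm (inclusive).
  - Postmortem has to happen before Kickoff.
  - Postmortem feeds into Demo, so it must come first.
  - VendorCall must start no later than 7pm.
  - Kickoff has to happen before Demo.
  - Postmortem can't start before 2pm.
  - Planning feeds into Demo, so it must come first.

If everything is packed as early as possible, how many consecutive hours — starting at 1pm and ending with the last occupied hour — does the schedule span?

9

The precedence chain requires at least 3 distinct hours.
With at most 1 per hour and 9 meetings, at least 9 hours are needed.
Sync can't be placed before 6pm — that is hour 6 counting from 1pm — so the schedule must run through at least 6 hours.
9 works (last occupied hour: 9pm): for example Planning=4pm; Hiring=8pm; Kickoff=3pm; Retro=9pm; One-on-one=5pm; Postmortem=2pm; Sync=6pm; VendorCall=1pm; Demo=7pm.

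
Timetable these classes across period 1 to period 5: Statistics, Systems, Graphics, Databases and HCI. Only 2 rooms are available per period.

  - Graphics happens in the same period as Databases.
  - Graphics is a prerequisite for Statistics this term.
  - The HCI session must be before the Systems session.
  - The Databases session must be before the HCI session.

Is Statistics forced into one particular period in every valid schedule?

No

Statistics can be period 2 (e.g. Systems in period 3; HCI in period 2; Graphics in period 1; Statistics in period 2; Databases in period 1) or period 3 (e.g. Systems -> period 3; Databases -> period 1; HCI -> period 2; Statistics -> period 3; Graphics -> period 1).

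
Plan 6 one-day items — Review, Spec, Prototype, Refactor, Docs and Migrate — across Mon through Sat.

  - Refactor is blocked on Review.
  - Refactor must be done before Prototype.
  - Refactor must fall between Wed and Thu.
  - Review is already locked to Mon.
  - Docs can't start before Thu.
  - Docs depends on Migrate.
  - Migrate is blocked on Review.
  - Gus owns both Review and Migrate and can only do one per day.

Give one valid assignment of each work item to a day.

Spec in Mon, Migrate in Tue, Docs in Thu, Prototype in Thu, Review in Mon, Refactor in Wed

Checking: Migrate(Tue) before Docs(Thu); Review(Mon) before Refactor(Wed); Refactor(Wed) before Prototype(Thu); Review(Mon) before Migrate(Tue); Review(Mon) != Migrate(Tue); Review=Mon in [Mon,Mon]; Docs=Thu in [Thu,Sat]; Refactor=Wed in [Wed,Thu].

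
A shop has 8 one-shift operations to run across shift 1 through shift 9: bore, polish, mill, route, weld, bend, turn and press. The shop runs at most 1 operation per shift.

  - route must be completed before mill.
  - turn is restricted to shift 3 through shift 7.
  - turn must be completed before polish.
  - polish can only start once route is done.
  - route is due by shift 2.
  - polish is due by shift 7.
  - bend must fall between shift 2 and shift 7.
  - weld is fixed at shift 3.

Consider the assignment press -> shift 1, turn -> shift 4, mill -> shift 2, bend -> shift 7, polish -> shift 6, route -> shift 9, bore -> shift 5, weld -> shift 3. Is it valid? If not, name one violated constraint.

Invalid. route must be completed before mill.

weld is fixed at shift 3 — holds.
polish can only start once route is done — violated.
route is due by shift 2 — violated.
turn is restricted to shift 3 through shift 7 — holds.
The shop runs at most 1 operation per shift — holds.
bend must fall between shift 2 and shift 7 — holds.
polish is due by shift 7 — holds.
turn must be completed before polish — holds.
route must be completed before mill — violated.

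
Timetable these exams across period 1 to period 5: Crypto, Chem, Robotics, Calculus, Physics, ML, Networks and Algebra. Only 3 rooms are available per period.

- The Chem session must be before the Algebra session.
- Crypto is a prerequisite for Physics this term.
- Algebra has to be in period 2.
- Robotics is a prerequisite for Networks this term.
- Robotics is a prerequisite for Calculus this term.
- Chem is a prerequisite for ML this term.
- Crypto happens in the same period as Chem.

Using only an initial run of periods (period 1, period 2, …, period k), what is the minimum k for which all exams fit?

3 periods

The precedence chain requires at least 2 distinct periods.
With at most 3 per period and 8 exams, at least 3 periods are needed.
3 works (last occupied period: period 3): for example Crypto=period 1; Physics=period 2; Chem=period 1; ML=period 3; Algebra=period 2; Networks=period 3; Robotics=period 1; Calculus=period 2.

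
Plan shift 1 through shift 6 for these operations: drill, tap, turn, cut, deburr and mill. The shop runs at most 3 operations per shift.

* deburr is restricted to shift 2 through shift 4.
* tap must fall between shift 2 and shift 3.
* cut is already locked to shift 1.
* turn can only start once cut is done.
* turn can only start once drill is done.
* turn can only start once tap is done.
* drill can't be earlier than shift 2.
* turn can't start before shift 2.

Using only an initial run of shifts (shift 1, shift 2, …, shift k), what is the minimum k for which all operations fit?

The precedence chain requires at least 2 distinct shifts.
With at most 3 per shift and 6 operations, at least 2 shifts are needed.
Propagating the time windows through the other constraints, turn can't land before shift 3, so the schedule must run through at least shift 3.
3 works (last occupied shift: shift 3): for example deburr in shift 2; tap in shift 2; cut in shift 1; mill in shift 1; drill in shift 2; turn in shift 3.

3 shifts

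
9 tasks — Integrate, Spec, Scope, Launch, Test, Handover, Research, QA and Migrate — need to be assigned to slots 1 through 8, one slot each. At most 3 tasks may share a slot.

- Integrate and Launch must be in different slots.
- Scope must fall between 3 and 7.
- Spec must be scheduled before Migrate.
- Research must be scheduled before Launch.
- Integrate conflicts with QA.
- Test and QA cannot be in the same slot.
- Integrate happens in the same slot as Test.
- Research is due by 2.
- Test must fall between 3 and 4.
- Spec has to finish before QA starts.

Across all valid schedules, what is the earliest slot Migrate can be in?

Precedence pushes Migrate to at least 2.
Migrate at 2 is achievable: Test -> 3, Spec -> 1, Handover -> 1, Scope -> 3, Integrate -> 3, QA -> 2, Launch -> 2, Migrate -> 2, Research -> 1.

2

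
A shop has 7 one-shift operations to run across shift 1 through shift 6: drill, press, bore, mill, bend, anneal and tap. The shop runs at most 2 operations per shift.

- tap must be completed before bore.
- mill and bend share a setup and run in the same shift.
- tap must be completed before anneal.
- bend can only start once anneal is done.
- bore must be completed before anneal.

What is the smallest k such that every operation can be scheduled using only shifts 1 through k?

The precedence chain requires at least 4 distinct shifts.
With at most 2 per shift and 7 operations, at least 4 shifts are needed.
4 works (last occupied shift: shift 4): for example drill -> shift 1; bore -> shift 2; press -> shift 2; mill -> shift 4; anneal -> shift 3; bend -> shift 4; tap -> shift 1.

4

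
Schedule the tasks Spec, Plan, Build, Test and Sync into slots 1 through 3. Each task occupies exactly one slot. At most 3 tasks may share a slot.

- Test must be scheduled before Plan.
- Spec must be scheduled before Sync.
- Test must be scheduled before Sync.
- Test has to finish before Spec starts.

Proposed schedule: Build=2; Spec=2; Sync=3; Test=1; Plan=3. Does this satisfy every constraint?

Yes, all constraints hold

Test must be scheduled before Sync — holds.
Spec must be scheduled before Sync — holds.
Test must be scheduled before Plan — holds.
Test has to finish before Spec starts — holds.
At most 3 tasks may share a slot — holds.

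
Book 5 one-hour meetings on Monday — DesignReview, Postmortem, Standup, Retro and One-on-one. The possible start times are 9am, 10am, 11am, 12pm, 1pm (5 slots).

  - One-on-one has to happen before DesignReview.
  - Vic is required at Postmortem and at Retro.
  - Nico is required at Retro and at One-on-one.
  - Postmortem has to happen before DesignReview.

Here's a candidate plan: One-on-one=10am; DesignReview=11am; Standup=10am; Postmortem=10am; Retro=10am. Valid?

Vic is required at Postmortem and at Retro — violated.
Postmortem has to happen before DesignReview — holds.
Nico is required at Retro and at One-on-one — violated.
One-on-one has to happen before DesignReview — holds.

Invalid. Vic is required at Postmortem and at Retro.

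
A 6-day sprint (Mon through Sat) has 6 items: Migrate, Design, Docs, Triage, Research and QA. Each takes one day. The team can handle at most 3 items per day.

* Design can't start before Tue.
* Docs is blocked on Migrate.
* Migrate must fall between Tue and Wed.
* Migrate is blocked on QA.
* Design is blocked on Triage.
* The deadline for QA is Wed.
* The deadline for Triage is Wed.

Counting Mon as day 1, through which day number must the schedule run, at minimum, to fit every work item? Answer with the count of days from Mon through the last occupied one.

The precedence chain requires at least 3 distinct days.
With at most 3 per day and 6 work items, at least 2 days are needed.
3 works (last occupied day: Wed): for example QA in Mon; Research in Mon; Design in Tue; Migrate in Tue; Docs in Wed; Triage in Mon.

3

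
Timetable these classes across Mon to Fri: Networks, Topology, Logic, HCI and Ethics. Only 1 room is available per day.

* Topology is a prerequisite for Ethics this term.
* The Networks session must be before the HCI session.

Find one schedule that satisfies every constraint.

Ethics in Thu; Logic in Fri; HCI in Wed; Networks in Mon; Topology in Tue

Checking: Topology(Tue) before Ethics(Thu); Networks(Mon) before HCI(Wed); max 1 per day (cap 1).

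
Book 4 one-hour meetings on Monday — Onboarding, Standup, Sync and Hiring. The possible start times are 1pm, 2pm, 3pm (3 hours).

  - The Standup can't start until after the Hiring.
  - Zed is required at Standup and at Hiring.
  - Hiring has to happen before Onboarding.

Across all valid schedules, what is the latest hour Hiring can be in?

2pm

Downstream work caps Hiring at 2pm.
Hiring at 2pm is achievable: Sync -> 1pm, Hiring -> 2pm, Onboarding -> 3pm, Standup -> 3pm.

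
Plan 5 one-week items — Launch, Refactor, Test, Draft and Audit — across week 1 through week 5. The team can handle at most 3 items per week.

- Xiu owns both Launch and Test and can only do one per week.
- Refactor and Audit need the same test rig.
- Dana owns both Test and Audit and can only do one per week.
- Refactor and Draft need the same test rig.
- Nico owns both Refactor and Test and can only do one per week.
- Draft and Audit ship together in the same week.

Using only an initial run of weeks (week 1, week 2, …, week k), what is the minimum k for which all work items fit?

With at most 3 per week and 5 work items, at least 2 weeks are needed.
Could 2 weeks be enough, i.e. nothing placed later than week 2? No: Refactor, Test and Draft must all be in different weeks (Refactor/Test can't share; Refactor/Draft can't share; Test/Draft can't share), but only 2 weeks are available: 3 work items can't fit in 2 distinct weeks.
So 2 weeks is not enough.
3 works (last occupied week: week 3): for example Test in week 2, Draft in week 3, Refactor in week 1, Audit in week 3, Launch in week 1.

3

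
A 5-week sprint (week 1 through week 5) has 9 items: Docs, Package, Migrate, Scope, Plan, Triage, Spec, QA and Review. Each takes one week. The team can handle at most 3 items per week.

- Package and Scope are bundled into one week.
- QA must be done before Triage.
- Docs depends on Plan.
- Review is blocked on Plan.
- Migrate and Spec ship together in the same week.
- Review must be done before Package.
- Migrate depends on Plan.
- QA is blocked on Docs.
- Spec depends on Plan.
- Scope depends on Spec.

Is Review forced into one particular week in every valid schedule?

Review can be week 2 (e.g. Spec in week 3; Review in week 2; Plan in week 1; Scope in week 4; QA in week 3; Package in week 4; Triage in week 4; Docs in week 2; Migrate in week 3) or week 3 (e.g. Review in week 3; QA in week 3; Scope in week 4; Docs in week 2; Migrate in week 2; Triage in week 4; Plan in week 1; Package in week 4; Spec in week 2).

No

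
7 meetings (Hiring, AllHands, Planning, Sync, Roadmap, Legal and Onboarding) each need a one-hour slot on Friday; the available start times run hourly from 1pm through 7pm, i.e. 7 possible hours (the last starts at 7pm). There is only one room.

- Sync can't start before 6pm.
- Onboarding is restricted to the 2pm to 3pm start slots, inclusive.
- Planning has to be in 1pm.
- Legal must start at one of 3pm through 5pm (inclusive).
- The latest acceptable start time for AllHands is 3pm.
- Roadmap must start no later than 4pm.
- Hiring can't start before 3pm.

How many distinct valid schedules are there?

Enumerating: Roadmap=4pm, Planning=1pm, Legal=5pm, Onboarding=2pm, Hiring=7pm, AllHands=3pm, Sync=6pm | Planning -> 1pm, Legal -> 5pm, Hiring -> 7pm, Sync -> 6pm, AllHands -> 2pm, Onboarding -> 3pm, Roadmap -> 4pm | Onboarding=2pm, AllHands=3pm, Legal=5pm, Sync=7pm, Roadmap=4pm, Planning=1pm, Hiring=6pm | Hiring in 6pm, Sync in 7pm, Onboarding in 3pm, Roadmap in 4pm, AllHands in 2pm, Planning in 1pm, Legal in 5pm.

4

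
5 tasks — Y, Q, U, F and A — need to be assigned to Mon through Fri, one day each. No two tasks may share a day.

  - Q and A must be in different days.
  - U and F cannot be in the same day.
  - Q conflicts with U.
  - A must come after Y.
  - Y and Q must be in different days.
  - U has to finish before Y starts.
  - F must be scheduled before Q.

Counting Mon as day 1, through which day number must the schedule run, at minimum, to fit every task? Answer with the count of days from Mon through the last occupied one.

The precedence chain requires at least 3 distinct days.
With at most 1 per day and 5 tasks, at least 5 days are needed.
5 works (last occupied day: Fri): for example F=Wed, U=Mon, Q=Thu, A=Fri, Y=Tue.

5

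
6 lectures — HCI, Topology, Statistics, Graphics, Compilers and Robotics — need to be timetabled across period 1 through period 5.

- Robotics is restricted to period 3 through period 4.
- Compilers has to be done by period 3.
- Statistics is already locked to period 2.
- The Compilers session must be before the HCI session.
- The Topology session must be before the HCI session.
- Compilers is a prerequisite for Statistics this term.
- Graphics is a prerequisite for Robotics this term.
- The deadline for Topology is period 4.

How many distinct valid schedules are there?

50

Splitting on HCI: it can be period 2 (5), period 3 (10), period 4 (15), period 5 (20). Listing each branch's schedules as (Topology, Statistics, Graphics, Compilers, Robotics) by period number:
HCI=period 2: (1,2,1,1,3) (1,2,1,1,4) (1,2,2,1,3) (1,2,2,1,4) (1,2,3,1,4) — 5.
HCI=period 3: (1,2,1,1,3) (1,2,1,1,4) (1,2,2,1,3) (1,2,2,1,4) (1,2,3,1,4) (2,2,1,1,3) (2,2,1,1,4) (2,2,2,1,3) (2,2,2,1,4) (2,2,3,1,4) — 10.
HCI=period 4: (1,2,1,1,3) (1,2,1,1,4) (1,2,2,1,3) (1,2,2,1,4) (1,2,3,1,4) (2,2,1,1,3) (2,2,1,1,4) (2,2,2,1,3) (2,2,2,1,4) (2,2,3,1,4) (3,2,1,1,3) (3,2,1,1,4) (3,2,2,1,3) (3,2,2,1,4) (3,2,3,1,4) — 15.
HCI=period 5: (1,2,1,1,3) (1,2,1,1,4) (1,2,2,1,3) (1,2,2,1,4) (1,2,3,1,4) (2,2,1,1,3) (2,2,1,1,4) (2,2,2,1,3) (2,2,2,1,4) (2,2,3,1,4) (3,2,1,1,3) (3,2,1,1,4) (3,2,2,1,3) (3,2,2,1,4) (3,2,3,1,4) (4,2,1,1,3) (4,2,1,1,4) (4,2,2,1,3) (4,2,2,1,4) (4,2,3,1,4) — 20.
Summing: 5 + 10 + 15 + 20 = 50.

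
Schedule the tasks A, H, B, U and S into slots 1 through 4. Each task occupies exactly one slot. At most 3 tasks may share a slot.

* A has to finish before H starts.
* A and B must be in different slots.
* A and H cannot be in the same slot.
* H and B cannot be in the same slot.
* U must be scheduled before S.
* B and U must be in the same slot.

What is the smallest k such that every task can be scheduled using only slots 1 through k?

3

The precedence chain requires at least 2 distinct slots.
With at most 3 per slot and 5 tasks, at least 2 slots are needed.
Could 2 slots be enough, i.e. nothing placed later than 2? No: S must come after U (at 1 or later) → {2}; U must come before S (at 2 or earlier) → {1}; H must come after A (at 1 or later) → {2}; A must come before H (at 2 or earlier) → {1}; B must be in the same slot as U (in {1}) → {1}; B can't share with A (1) → nothing is left.
So 2 slots is not enough.
3 works (last occupied slot: 3): for example U=2, A=1, B=2, H=3, S=3.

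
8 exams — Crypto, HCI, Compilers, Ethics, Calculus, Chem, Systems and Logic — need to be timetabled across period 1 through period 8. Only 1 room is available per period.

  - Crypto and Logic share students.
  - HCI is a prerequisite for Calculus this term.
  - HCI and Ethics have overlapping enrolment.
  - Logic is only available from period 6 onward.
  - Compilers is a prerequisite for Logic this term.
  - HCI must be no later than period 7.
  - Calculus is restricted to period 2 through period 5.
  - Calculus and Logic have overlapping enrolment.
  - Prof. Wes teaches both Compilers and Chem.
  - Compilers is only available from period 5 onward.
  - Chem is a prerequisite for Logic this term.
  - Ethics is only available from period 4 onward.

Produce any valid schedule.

Ethics in period 4; HCI in period 1; Calculus in period 2; Logic in period 6; Systems in period 8; Chem in period 3; Crypto in period 7; Compilers in period 5

Checking: Compilers(period 5) before Logic(period 6); HCI(period 1) before Calculus(period 2); Chem(period 3) before Logic(period 6); HCI(period 1) != Ethics(period 4); Calculus(period 2) != Logic(period 6); Crypto(period 7) != Logic(period 6); Compilers(period 5) != Chem(period 3); Ethics=period 4 in [period 4,period 8]; Logic=period 6 in [period 6,period 8]; Compilers=period 5 in [period 5,period 8]; Calculus=period 2 in [period 2,period 5]; HCI=period 1 in [period 1,period 7]; max 1 per period (cap 1).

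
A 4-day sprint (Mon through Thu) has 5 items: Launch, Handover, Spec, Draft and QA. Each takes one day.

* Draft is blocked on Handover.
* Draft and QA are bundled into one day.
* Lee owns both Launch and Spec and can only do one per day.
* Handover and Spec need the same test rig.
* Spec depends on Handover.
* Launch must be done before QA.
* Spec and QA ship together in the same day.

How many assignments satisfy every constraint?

14

Splitting on Launch: it can be Mon (6), Tue (5), Wed (3). Listing each branch's schedules as (Handover, Spec, Draft, QA):
Launch=Mon: (Mon,Tue,Tue,Tue) (Mon,Wed,Wed,Wed) (Mon,Thu,Thu,Thu) (Tue,Wed,Wed,Wed) (Tue,Thu,Thu,Thu) (Wed,Thu,Thu,Thu) — 6.
Launch=Tue: (Mon,Wed,Wed,Wed) (Mon,Thu,Thu,Thu) (Tue,Wed,Wed,Wed) (Tue,Thu,Thu,Thu) (Wed,Thu,Thu,Thu) — 5.
Launch=Wed: (Mon,Thu,Thu,Thu) (Tue,Thu,Thu,Thu) (Wed,Thu,Thu,Thu) — 3.
Summing: 6 + 5 + 3 = 14.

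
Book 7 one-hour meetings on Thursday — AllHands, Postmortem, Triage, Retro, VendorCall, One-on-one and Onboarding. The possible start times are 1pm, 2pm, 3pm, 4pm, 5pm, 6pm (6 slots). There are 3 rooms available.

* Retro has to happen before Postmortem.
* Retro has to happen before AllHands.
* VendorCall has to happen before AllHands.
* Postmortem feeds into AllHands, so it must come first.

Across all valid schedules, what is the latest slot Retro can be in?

Downstream work caps Retro at 4pm.
Retro at 4pm is achievable: Postmortem -> 5pm; Onboarding -> 2pm; Triage -> 1pm; VendorCall -> 1pm; Retro -> 4pm; AllHands -> 6pm; One-on-one -> 1pm.

4pm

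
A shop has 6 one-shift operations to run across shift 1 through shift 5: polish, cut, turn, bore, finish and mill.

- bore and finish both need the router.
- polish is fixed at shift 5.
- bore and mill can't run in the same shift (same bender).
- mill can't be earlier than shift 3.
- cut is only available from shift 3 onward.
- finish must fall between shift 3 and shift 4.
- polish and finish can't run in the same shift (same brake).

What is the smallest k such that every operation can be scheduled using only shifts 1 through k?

5 shifts

polish can't be placed before shift 5, so the schedule must run through at least shift 5.
5 works (last occupied shift: shift 5): for example mill=shift 3, turn=shift 1, polish=shift 5, cut=shift 3, bore=shift 1, finish=shift 3.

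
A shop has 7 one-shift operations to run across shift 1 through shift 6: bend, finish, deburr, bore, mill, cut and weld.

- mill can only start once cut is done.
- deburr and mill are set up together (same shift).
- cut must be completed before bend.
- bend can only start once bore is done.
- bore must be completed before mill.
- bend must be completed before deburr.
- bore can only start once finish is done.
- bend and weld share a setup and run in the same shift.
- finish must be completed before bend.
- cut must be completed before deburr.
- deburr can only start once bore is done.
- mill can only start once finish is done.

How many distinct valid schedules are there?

48

Splitting on bend: it can be shift 3 (6), shift 4 (18), shift 5 (24). Listing each branch's schedules as (finish, deburr, bore, mill, cut, weld) by shift number:
bend=shift 3: (1,4,2,4,1,3) (1,4,2,4,2,3) (1,5,2,5,1,3) (1,5,2,5,2,3) (1,6,2,6,1,3) (1,6,2,6,2,3) — 6.
bend=shift 4: (1,5,2,5,1,4) (1,5,2,5,2,4) (1,5,2,5,3,4) (1,5,3,5,1,4) (1,5,3,5,2,4) (1,5,3,5,3,4) (1,6,2,6,1,4) (1,6,2,6,2,4) (1,6,2,6,3,4) (1,6,3,6,1,4) (1,6,3,6,2,4) (1,6,3,6,3,4) (2,5,3,5,1,4) (2,5,3,5,2,4) (2,5,3,5,3,4) (2,6,3,6,1,4) (2,6,3,6,2,4) (2,6,3,6,3,4) — 18.
bend=shift 5: (1,6,2,6,1,5) (1,6,2,6,2,5) (1,6,2,6,3,5) (1,6,2,6,4,5) (1,6,3,6,1,5) (1,6,3,6,2,5) (1,6,3,6,3,5) (1,6,3,6,4,5) (1,6,4,6,1,5) (1,6,4,6,2,5) (1,6,4,6,3,5) (1,6,4,6,4,5) (2,6,3,6,1,5) (2,6,3,6,2,5) (2,6,3,6,3,5) (2,6,3,6,4,5) (2,6,4,6,1,5) (2,6,4,6,2,5) (2,6,4,6,3,5) (2,6,4,6,4,5) (3,6,4,6,1,5) (3,6,4,6,2,5) (3,6,4,6,3,5) (3,6,4,6,4,5) — 24.
Summing: 6 + 18 + 24 = 48.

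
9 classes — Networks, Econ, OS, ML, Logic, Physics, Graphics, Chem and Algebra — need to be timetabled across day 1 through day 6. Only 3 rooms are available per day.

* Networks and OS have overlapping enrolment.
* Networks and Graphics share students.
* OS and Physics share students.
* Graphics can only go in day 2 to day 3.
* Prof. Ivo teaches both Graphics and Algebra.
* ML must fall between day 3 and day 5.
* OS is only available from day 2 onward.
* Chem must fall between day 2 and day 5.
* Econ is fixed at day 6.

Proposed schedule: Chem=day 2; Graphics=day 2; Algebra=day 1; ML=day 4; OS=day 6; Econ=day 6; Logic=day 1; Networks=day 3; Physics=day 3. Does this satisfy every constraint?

Yes

OS and Physics share students — holds.
Networks and OS have overlapping enrolment — holds.
Chem must fall between day 2 and day 5 — holds.
OS is only available from day 2 onward — holds.
Graphics can only go in day 2 to day 3 — holds.
ML must fall between day 3 and day 5 — holds.
Prof. Ivo teaches both Graphics and Algebra — holds.
Econ is fixed at day 6 — holds.
Only 3 rooms are available per day — holds.
Networks and Graphics share students — holds.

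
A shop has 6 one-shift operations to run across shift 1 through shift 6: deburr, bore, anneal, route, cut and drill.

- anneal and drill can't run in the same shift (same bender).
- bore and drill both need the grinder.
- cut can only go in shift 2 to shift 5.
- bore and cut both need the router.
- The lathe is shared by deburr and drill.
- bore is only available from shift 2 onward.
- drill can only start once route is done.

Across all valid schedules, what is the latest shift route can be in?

shift 5

Downstream work caps route at shift 5.
route at shift 5 is achievable: deburr=shift 1, route=shift 5, bore=shift 3, anneal=shift 1, drill=shift 6, cut=shift 2.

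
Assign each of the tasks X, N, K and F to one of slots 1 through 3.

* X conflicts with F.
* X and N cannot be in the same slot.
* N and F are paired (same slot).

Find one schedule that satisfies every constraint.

K=1, F=2, N=2, X=1

Checking: X(1) != F(2); X(1) != N(2); N = F = 2.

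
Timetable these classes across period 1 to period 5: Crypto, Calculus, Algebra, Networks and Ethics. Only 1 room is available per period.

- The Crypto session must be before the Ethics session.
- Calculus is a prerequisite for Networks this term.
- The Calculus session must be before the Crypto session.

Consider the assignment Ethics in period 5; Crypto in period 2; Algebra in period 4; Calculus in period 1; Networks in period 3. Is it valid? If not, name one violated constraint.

Yes, all constraints hold

Calculus is a prerequisite for Networks this term — holds.
Only 1 room is available per period — holds.
The Calculus session must be before the Crypto session — holds.
The Crypto session must be before the Ethics session — holds.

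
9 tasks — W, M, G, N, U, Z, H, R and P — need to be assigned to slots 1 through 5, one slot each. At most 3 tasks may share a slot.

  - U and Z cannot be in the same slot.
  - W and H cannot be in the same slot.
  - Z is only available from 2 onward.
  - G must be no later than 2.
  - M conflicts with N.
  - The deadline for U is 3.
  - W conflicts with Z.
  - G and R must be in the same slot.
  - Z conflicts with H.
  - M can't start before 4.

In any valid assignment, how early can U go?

U's own window allows nothing later than 3.
U at 1 is achievable: G -> 1, Z -> 2, M -> 4, U -> 1, W -> 3, R -> 1, H -> 4, N -> 2, P -> 2.

1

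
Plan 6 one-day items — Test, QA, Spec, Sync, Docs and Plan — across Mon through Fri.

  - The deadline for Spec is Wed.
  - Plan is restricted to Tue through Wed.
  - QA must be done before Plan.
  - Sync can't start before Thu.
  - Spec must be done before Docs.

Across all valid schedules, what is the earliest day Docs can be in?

Precedence pushes Docs to at least Tue.
Docs at Tue is achievable: Plan in Tue, QA in Mon, Docs in Tue, Test in Mon, Sync in Thu, Spec in Mon.

Tue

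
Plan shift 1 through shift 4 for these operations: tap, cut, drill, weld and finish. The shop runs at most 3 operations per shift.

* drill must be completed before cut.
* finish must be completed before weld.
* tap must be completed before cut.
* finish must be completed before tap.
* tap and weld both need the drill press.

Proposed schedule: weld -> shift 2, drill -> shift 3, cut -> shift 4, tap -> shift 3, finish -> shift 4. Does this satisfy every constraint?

The shop runs at most 3 operations per shift — holds.
finish must be completed before weld — violated.
tap and weld both need the drill press — holds.
tap must be completed before cut — holds.
finish must be completed before tap — violated.
drill must be completed before cut — holds.

Invalid. finish must be completed before weld.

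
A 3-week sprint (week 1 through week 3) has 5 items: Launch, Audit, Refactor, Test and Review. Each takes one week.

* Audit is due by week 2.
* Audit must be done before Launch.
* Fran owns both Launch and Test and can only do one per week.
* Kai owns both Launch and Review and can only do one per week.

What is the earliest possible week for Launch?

week 2

Precedence pushes Launch to at least week 2.
Launch at week 2 is achievable: Review -> week 1; Test -> week 1; Launch -> week 2; Audit -> week 1; Refactor -> week 1.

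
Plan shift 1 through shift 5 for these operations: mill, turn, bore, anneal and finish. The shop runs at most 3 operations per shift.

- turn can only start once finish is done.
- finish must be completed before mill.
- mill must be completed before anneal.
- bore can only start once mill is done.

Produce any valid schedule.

finish in shift 1; anneal in shift 3; mill in shift 2; turn in shift 2; bore in shift 3

Checking: mill(shift 2) before bore(shift 3); finish(shift 1) before turn(shift 2); finish(shift 1) before mill(shift 2); mill(shift 2) before anneal(shift 3); max 2 per shift (cap 3).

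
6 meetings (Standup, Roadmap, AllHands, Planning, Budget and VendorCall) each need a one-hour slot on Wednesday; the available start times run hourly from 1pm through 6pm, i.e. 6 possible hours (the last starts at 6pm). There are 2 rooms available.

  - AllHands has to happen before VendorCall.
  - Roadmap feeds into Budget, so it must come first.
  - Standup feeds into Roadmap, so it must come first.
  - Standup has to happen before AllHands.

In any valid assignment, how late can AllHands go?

5pm

Precedence pushes AllHands to at least 2pm; downstream work caps AllHands at 5pm.
AllHands at 5pm is achievable: AllHands=5pm; Planning=1pm; Budget=3pm; VendorCall=6pm; Standup=1pm; Roadmap=2pm.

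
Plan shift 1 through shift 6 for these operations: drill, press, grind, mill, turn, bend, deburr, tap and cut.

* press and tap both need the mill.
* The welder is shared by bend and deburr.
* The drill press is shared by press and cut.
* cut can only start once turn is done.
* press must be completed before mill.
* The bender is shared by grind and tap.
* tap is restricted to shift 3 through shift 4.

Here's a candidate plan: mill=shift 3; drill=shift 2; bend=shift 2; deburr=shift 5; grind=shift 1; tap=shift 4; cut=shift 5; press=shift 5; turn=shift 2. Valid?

No. press must be completed before mill is not satisfied.

cut can only start once turn is done — holds.
press must be completed before mill — violated.
tap is restricted to shift 3 through shift 4 — holds.
press and tap both need the mill — holds.
The welder is shared by bend and deburr — holds.
The bender is shared by grind and tap — holds.
The drill press is shared by press and cut — violated.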